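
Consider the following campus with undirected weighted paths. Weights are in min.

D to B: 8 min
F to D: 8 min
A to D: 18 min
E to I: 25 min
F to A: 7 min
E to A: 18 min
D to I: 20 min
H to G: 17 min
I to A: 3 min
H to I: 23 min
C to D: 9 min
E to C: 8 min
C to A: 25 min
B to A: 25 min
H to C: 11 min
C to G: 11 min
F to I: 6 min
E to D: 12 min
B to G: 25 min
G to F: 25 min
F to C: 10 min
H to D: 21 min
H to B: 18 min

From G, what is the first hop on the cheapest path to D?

C

Enumerating some paths:
G - C - D: 11+9 = 20
G - C - F - D: 11+10+8 = 29
The minimum is 20 min via G - C - D.
So from G the first move is to C.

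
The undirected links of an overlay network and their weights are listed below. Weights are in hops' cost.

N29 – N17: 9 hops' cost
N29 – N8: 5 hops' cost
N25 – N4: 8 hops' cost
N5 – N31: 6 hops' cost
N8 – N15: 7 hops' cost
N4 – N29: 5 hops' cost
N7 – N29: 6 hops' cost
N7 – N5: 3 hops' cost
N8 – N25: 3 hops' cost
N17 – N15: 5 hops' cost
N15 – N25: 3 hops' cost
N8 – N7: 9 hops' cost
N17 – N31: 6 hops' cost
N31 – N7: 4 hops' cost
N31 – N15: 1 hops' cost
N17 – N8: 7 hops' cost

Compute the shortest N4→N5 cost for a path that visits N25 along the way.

18 hops' cost

Shortest N4→N25: N4–N25 = 8
Best N25 to N5: N25–N15–N31–N5 costing 10
Total via N25: 8 + 10 = 18 hops' cost.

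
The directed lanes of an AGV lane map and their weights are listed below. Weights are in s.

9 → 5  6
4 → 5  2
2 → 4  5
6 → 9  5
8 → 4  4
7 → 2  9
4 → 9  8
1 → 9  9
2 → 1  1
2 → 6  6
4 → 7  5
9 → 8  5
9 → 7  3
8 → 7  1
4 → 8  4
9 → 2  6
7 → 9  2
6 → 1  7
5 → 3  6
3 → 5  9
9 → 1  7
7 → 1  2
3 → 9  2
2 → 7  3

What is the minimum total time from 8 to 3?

12 s

Enumerating some paths:
8–7–9–2–4–5–3: 1+2+6+5+2+6 = 22
8–4–5–3: 4+2+6 = 12
8–7–9–5–3: 1+2+6+6 = 15
Cheapest is 8–4–5–3 at 12 s.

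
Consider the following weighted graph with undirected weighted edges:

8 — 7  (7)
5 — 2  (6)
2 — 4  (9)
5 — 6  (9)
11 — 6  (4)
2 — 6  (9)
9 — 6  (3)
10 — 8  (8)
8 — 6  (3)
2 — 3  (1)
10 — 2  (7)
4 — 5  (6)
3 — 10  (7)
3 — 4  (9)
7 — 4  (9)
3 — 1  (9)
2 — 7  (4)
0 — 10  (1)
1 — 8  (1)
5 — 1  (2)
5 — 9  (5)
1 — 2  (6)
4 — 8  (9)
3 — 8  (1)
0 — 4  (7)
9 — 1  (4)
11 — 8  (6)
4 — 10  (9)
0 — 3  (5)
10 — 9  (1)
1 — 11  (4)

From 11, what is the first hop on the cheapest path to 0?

6

Enumerating some paths:
11 → 1 → 8 → 3 → 0: 4+1+1+5 = 11
11 → 8 → 3 → 0: 6+1+5 = 12
11 → 6 → 9 → 10 → 0: 4+3+1+1 = 9
11 → 1 → 9 → 10 → 0: 4+4+1+1 = 10
The minimum is 9 via 11 → 6 → 9 → 10 → 0.
So from 11 the first move is to 6.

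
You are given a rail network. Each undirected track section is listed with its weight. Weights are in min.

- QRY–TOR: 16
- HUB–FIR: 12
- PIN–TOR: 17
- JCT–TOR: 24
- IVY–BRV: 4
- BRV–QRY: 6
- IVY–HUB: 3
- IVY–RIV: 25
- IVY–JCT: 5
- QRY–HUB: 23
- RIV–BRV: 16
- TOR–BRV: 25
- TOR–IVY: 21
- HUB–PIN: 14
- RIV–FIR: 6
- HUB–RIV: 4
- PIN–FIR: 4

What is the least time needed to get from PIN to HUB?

14 min

Settle nodes by increasing distance from PIN:
PIN: 0
FIR: 4  (via PIN)
RIV: 10  (via FIR)
HUB: 14  (via PIN)
Shortest route: PIN → HUB = 14 min.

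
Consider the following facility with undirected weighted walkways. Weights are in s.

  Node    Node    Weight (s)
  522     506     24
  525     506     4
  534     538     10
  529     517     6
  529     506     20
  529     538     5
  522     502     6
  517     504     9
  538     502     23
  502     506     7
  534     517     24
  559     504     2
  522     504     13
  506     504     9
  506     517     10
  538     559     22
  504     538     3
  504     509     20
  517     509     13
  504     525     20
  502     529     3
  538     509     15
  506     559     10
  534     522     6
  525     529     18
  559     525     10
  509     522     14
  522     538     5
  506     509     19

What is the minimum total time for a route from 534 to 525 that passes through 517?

Shortest 534→517: 534–538–529–517 = 21
Shortest 517→525: 517–506–525 = 14
Total via 517: 21 + 14 = 35 s.

35 s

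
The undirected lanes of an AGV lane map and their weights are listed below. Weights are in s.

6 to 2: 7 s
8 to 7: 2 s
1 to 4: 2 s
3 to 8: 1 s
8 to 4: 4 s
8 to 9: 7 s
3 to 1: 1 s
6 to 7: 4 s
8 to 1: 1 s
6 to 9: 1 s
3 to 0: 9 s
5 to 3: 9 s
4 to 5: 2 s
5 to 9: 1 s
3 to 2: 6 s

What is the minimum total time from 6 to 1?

6 s

Enumerating some paths:
6 - 7 - 8 - 1: 4+2+1 = 7
6 - 9 - 5 - 4 - 1: 1+1+2+2 = 6
6 - 7 - 8 - 3 - 1: 4+2+1+1 = 8
Cheapest is 6 - 9 - 5 - 4 - 1 at 6 s.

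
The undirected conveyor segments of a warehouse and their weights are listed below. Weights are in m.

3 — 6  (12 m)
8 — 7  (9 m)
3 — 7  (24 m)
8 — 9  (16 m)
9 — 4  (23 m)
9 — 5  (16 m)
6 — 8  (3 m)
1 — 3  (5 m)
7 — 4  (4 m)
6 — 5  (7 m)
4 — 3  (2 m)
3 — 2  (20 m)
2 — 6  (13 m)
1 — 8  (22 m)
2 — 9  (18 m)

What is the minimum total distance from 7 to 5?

Running Dijkstra from 7:
7: 0
4: 4  (via 7)
3: 6  (via 4)
8: 9  (via 7)
1: 11  (via 3)
6: 12  (via 8)
5: 19  (via 6)
Shortest route: 7 → 8 → 6 → 5 = 19 m.

19 m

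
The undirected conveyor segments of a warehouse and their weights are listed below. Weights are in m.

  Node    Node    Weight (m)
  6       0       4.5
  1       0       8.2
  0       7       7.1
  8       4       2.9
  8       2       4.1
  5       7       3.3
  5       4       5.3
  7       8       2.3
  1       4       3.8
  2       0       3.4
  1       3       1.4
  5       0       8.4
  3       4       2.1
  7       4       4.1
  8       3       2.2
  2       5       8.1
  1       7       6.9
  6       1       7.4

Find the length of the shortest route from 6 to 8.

Running Dijkstra from 6:
6: 0
0: 4.5  (via 6)
1: 7.4  (via 6)
2: 7.9  (via 0)
3: 8.8  (via 1)
4: 10.9  (via 3)
8: 11  (via 3)
Shortest route: 6 → 1 → 3 → 8 = 11 m.

11 m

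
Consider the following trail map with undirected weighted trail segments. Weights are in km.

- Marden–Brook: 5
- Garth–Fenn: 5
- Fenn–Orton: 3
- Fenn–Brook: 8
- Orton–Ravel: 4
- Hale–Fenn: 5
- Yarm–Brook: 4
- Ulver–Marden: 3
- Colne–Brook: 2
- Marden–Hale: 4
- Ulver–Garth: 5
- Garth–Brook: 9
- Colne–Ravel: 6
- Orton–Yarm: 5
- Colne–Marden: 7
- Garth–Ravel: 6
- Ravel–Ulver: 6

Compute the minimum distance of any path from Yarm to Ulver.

12 km

Candidate routes:
Yarm → Brook → Marden → Ulver: 4+5+3 = 12
Yarm → Orton → Ravel → Ulver: 5+4+6 = 15
Cheapest is Yarm → Brook → Marden → Ulver at 12 km.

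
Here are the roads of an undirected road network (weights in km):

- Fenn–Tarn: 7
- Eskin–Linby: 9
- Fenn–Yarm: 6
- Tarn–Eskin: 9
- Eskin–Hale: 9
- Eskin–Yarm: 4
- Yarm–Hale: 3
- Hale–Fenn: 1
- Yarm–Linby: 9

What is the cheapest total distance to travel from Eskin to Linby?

9 km

Shortest distances from Eskin:
Eskin: 0
Yarm: 4  (via Eskin)
Hale: 7  (via Yarm)
Fenn: 8  (via Hale)
Linby: 9  (via Eskin)
Shortest route: Eskin–Linby = 9 km.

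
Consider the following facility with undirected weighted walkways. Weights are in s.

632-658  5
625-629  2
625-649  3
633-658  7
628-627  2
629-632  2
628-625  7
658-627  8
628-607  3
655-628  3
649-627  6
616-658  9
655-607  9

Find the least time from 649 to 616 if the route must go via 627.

23 s

Shortest 649→627: 649 → 627 = 6
Best 627 to 616: 627 → 658 → 616 costing 17
Total via 627: 6 + 17 = 23 s.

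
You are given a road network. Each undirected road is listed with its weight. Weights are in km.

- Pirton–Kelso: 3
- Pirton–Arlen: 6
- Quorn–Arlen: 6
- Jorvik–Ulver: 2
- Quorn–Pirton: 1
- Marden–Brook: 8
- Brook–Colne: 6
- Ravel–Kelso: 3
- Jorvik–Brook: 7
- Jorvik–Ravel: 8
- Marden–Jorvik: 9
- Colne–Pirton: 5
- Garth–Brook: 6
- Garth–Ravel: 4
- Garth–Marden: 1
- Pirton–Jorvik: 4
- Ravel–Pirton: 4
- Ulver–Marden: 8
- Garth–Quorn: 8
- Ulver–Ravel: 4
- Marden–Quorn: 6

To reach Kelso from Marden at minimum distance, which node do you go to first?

Garth

Enumerating some paths:
Marden → Garth → Ravel → Kelso: 1+4+3 = 8
Marden → Quorn → Pirton → Kelso: 6+1+3 = 10
Cheapest is Marden → Garth → Ravel → Kelso at 8 km.
So from Marden the first move is to Garth.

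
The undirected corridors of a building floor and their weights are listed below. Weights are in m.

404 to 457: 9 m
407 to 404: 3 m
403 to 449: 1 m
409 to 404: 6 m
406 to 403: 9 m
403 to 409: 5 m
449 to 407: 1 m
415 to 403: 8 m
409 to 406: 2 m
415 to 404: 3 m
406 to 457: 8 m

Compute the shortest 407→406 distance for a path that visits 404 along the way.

11 m

Best 407 to 404: 407–404 costing 3
Best 404 to 406: 404–409–406 costing 8
Total via 404: 3 + 8 = 11 m.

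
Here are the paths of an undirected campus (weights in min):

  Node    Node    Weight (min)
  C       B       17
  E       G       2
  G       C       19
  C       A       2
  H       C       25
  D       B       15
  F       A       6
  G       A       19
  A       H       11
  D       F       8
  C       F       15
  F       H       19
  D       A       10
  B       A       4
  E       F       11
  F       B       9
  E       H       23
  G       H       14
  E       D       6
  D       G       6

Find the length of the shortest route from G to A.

16 min

Compare a few routes:
G - D - A: 6+10 = 16
G - E - D - A: 2+6+10 = 18
G - A: 19 = 19
Cheapest is G - D - A at 16 min.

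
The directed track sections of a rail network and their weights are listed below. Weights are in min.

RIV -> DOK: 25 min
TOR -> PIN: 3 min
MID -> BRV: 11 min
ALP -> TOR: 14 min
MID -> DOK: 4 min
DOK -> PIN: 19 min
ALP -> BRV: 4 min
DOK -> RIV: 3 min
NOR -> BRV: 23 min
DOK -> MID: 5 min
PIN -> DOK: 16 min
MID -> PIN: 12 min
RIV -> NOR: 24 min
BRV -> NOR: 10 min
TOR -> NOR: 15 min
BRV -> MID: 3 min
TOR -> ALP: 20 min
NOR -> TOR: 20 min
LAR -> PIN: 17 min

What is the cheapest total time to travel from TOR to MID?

24 min

Compare a few routes:
TOR–PIN–DOK–MID: 3+16+5 = 24
TOR–ALP–BRV–MID: 20+4+3 = 27
The minimum is 24 min via TOR–PIN–DOK–MID.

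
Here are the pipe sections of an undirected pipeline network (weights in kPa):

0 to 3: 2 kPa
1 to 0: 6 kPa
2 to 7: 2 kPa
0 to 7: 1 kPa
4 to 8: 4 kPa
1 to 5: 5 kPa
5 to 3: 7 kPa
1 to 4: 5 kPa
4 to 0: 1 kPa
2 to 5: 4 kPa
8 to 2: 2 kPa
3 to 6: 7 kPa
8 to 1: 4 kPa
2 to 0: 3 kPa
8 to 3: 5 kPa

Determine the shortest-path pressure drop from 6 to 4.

10 kPa

Running Dijkstra from 6:
6: 0
3: 7  (via 6)
0: 9  (via 3)
4: 10  (via 0)
Shortest route: 6 → 3 → 0 → 4 = 10 kPa.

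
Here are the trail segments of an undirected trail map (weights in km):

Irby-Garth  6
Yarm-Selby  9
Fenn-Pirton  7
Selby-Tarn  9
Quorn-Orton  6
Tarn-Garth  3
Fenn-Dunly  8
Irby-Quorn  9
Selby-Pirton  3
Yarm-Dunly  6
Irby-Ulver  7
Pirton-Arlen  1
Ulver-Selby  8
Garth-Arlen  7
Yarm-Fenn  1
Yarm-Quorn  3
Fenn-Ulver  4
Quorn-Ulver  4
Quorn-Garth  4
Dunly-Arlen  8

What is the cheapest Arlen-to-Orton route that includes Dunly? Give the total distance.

Best Arlen to Dunly: Arlen–Dunly costing 8
Shortest Dunly→Orton: Dunly–Yarm–Quorn–Orton = 15
Total via Dunly: 8 + 15 = 23 km.

23 km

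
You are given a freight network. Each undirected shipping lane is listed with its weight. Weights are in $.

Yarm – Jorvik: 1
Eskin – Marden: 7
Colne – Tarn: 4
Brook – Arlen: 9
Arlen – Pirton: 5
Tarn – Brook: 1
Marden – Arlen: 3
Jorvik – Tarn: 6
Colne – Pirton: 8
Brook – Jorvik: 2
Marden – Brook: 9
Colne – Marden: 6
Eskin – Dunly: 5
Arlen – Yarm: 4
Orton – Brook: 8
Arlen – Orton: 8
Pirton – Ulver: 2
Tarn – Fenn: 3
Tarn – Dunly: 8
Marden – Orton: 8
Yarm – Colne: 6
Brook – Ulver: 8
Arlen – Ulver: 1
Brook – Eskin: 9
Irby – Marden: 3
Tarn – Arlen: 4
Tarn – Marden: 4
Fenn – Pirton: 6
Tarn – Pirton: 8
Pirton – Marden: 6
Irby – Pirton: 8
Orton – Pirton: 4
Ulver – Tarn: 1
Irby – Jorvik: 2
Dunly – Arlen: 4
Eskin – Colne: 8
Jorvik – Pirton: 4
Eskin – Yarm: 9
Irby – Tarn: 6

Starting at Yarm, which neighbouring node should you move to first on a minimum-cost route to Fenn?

Jorvik

Compare a few routes:
Yarm–Arlen–Ulver–Tarn–Fenn: 4+1+1+3 = 9
Yarm–Jorvik–Brook–Tarn–Fenn: 1+2+1+3 = 7
Yarm–Jorvik–Tarn–Fenn: 1+6+3 = 10
The minimum is $7 via Yarm–Jorvik–Brook–Tarn–Fenn.
So from Yarm the first move is to Jorvik.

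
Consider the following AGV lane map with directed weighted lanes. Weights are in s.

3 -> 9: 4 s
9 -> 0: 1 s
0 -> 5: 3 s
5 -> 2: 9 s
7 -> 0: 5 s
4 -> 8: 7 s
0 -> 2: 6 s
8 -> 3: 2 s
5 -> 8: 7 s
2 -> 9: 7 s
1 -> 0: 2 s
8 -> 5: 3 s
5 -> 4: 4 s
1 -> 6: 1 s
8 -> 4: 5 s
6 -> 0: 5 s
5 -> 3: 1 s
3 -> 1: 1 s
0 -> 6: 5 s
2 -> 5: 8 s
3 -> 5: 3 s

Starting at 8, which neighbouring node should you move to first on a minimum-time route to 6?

Candidate routes:
8 - 5 - 3 - 1 - 6: 3+1+1+1 = 6
8 - 3 - 1 - 6: 2+1+1 = 4
8 - 3 - 1 - 0 - 6: 2+1+2+5 = 10
The minimum is 4 s via 8 - 3 - 1 - 6.
So from 8 the first move is to 3.

3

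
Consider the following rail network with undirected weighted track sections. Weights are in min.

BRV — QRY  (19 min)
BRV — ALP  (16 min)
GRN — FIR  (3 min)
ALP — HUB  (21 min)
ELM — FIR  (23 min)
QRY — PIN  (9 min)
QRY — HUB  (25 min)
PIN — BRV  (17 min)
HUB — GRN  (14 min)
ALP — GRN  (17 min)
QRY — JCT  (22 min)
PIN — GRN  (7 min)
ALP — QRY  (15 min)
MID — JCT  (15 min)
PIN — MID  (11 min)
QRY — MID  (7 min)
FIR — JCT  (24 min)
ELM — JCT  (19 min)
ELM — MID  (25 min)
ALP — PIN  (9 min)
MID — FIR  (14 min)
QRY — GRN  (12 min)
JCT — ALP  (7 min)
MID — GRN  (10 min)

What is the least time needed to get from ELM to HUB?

Running Dijkstra from ELM:
ELM: 0
JCT: 19  (via ELM)
FIR: 23  (via ELM)
MID: 25  (via ELM)
ALP: 26  (via JCT)
GRN: 26  (via FIR)
QRY: 32  (via MID)
PIN: 33  (via GRN)
HUB: 40  (via GRN)
Shortest route: ELM–FIR–GRN–HUB = 40 min.

40 min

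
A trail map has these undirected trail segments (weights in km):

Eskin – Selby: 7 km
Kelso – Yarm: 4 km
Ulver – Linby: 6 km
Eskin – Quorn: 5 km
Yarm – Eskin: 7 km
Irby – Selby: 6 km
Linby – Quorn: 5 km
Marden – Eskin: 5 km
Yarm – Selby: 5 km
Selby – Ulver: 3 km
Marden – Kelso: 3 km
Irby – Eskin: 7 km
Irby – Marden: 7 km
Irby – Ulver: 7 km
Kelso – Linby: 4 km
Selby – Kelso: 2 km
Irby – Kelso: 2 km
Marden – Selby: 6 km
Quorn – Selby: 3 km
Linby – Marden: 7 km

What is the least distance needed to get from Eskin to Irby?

Compare a few routes:
Eskin - Marden - Kelso - Irby: 5+3+2 = 10
Eskin - Irby: 7 = 7
The minimum is 7 km via Eskin - Irby.

7 km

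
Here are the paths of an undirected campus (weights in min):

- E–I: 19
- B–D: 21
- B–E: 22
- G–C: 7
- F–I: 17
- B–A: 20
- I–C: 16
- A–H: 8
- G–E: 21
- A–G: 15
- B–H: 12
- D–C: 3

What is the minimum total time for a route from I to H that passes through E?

Shortest I→E: I → E = 19
Shortest E→H: E → B → H = 34
Total via E: 19 + 34 = 53 min.

53 min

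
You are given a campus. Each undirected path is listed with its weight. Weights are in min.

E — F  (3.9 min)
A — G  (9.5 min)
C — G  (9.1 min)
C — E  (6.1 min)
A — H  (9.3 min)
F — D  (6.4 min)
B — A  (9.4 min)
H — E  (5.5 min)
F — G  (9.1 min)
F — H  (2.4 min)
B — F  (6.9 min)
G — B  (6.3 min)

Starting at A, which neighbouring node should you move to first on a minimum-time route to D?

Candidate routes:
A–B–F–D: 9.4+6.9+6.4 = 22.7
A–H–F–D: 9.3+2.4+6.4 = 18.1
A–G–F–D: 9.5+9.1+6.4 = 25
The minimum is 18.1 min via A–H–F–D.
So from A the first move is to H.

H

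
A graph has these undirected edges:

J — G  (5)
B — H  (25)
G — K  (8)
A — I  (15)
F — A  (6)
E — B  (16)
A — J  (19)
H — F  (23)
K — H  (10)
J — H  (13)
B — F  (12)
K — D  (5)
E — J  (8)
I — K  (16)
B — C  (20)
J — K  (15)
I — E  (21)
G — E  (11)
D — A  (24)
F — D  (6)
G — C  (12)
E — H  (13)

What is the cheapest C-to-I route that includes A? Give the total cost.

51

Best C to A: C–G–J–A costing 36
Shortest A→I: A–I = 15
Total via A: 36 + 15 = 51.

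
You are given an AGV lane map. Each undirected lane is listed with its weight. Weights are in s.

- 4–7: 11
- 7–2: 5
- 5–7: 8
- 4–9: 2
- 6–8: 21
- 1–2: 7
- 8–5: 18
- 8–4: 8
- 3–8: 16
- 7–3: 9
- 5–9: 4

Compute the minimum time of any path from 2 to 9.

Running Dijkstra from 2:
2: 0
7: 5  (via 2)
1: 7  (via 2)
5: 13  (via 7)
3: 14  (via 7)
4: 16  (via 7)
9: 17  (via 5)
Shortest route: 2 → 7 → 5 → 9 = 17 s.

17 s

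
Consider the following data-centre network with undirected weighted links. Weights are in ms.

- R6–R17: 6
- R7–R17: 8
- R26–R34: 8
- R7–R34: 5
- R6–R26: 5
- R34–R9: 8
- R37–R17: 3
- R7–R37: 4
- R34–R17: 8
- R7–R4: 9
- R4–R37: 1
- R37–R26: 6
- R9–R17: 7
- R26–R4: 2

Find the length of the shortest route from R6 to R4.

7 ms

Compare a few routes:
R6–R17–R37–R26–R4: 6+3+6+2 = 17
R6–R17–R37–R4: 6+3+1 = 10
R6–R26–R4: 5+2 = 7
R6–R26–R37–R4: 5+6+1 = 12
The minimum is 7 ms via R6–R26–R4.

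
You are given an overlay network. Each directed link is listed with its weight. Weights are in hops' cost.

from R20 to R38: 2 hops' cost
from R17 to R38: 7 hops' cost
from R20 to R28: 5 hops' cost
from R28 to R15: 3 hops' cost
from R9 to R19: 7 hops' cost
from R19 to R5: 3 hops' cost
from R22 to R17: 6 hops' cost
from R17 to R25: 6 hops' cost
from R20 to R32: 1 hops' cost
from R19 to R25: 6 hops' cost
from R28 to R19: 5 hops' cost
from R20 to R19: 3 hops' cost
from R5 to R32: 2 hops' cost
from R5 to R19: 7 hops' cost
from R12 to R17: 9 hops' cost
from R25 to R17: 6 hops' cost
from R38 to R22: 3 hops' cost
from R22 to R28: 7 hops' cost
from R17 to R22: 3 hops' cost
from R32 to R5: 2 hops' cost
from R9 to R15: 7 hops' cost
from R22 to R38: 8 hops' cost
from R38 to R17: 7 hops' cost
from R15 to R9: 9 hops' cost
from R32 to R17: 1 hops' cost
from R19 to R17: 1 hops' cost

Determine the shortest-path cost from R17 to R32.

Candidate routes:
R17 → R22 → R28 → R15 → R9 → R19 → R5 → R32: 3+7+3+9+7+3+2 = 34
R17 → R22 → R28 → R19 → R5 → R32: 3+7+5+3+2 = 20
R17 → R38 → R22 → R28 → R19 → R5 → R32: 7+3+7+5+3+2 = 27
The minimum is 20 hops' cost via R17 → R22 → R28 → R19 → R5 → R32.

20 hops' cost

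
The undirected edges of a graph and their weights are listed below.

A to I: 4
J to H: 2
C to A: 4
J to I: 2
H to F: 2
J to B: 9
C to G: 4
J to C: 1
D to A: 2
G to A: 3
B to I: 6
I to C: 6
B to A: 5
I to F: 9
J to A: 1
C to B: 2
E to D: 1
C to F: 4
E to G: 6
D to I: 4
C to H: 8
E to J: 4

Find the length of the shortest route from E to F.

Settle nodes by increasing distance from E:
E: 0
D: 1  (via E)
A: 3  (via D)
J: 4  (via E)
C: 5  (via J)
I: 5  (via D)
G: 6  (via E)
H: 6  (via J)
B: 7  (via C)
F: 8  (via H)
Shortest route: E → J → H → F = 8.

8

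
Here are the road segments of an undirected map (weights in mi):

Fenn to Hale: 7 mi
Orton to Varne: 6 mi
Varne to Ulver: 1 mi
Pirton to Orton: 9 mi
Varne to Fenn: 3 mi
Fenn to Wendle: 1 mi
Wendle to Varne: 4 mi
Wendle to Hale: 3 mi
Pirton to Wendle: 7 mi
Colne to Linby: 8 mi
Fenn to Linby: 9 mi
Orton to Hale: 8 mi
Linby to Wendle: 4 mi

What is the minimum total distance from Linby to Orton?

Enumerating some paths:
Linby → Fenn → Wendle → Varne → Orton: 9+1+4+6 = 20
Linby → Wendle → Varne → Orton: 4+4+6 = 14
Linby → Fenn → Varne → Orton: 9+3+6 = 18
Linby → Wendle → Hale → Orton: 4+3+8 = 15
The minimum is 14 mi via Linby → Wendle → Varne → Orton.

14 mi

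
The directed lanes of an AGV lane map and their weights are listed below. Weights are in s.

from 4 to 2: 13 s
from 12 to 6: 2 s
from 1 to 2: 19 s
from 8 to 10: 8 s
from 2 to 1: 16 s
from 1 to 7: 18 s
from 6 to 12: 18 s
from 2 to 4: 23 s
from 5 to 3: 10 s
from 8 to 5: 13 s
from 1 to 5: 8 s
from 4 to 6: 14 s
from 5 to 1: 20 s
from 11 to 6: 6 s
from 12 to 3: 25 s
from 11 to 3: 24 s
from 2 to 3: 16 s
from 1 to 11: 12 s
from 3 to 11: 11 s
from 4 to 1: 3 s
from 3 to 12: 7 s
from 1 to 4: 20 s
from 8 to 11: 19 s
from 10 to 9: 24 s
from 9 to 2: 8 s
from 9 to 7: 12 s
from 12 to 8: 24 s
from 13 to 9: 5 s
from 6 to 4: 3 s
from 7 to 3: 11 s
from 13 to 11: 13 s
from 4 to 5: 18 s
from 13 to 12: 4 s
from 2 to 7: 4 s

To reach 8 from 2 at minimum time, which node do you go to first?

7

Candidate routes:
2 → 1 → 5 → 3 → 12 → 8: 16+8+10+7+24 = 65
2 → 7 → 3 → 12 → 8: 4+11+7+24 = 46
2 → 3 → 12 → 8: 16+7+24 = 47
Cheapest is 2 → 7 → 3 → 12 → 8 at 46 s.
So from 2 the first move is to 7.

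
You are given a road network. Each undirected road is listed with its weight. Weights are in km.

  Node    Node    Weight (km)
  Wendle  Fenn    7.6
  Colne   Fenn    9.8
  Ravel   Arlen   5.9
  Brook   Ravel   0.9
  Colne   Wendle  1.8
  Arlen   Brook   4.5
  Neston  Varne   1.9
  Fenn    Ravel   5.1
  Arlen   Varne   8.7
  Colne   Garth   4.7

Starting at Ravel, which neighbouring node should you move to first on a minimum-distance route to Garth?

Compare a few routes:
Ravel → Fenn → Wendle → Colne → Garth: 5.1+7.6+1.8+4.7 = 19.2
Ravel → Fenn → Colne → Garth: 5.1+9.8+4.7 = 19.6
Cheapest is Ravel → Fenn → Wendle → Colne → Garth at 19.2 km.
So from Ravel the first move is to Fenn.

Fenn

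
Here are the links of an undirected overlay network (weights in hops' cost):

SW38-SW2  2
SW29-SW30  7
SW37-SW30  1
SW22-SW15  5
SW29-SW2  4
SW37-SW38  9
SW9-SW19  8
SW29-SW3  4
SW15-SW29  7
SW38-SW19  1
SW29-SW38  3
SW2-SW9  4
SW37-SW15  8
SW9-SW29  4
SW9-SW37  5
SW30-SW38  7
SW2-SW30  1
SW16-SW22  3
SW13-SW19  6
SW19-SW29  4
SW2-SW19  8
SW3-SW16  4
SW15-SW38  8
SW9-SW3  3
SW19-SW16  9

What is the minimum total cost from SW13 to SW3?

14 hops' cost

Shortest distances from SW13:
SW13: 0
SW19: 6  (via SW13)
SW38: 7  (via SW19)
SW2: 9  (via SW38)
SW29: 10  (via SW19)
SW30: 10  (via SW2)
SW37: 11  (via SW30)
SW9: 13  (via SW2)
SW3: 14  (via SW29)
Shortest route: SW13–SW19–SW29–SW3 = 14 hops' cost.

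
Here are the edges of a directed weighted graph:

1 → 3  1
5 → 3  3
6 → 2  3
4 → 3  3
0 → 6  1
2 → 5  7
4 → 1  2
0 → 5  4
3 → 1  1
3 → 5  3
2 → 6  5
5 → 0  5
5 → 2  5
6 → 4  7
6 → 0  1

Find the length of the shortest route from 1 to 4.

17

Compare a few routes:
1 → 3 → 5 → 2 → 6 → 4: 1+3+5+5+7 = 21
1 → 3 → 5 → 0 → 6 → 4: 1+3+5+1+7 = 17
The minimum is 17 via 1 → 3 → 5 → 0 → 6 → 4.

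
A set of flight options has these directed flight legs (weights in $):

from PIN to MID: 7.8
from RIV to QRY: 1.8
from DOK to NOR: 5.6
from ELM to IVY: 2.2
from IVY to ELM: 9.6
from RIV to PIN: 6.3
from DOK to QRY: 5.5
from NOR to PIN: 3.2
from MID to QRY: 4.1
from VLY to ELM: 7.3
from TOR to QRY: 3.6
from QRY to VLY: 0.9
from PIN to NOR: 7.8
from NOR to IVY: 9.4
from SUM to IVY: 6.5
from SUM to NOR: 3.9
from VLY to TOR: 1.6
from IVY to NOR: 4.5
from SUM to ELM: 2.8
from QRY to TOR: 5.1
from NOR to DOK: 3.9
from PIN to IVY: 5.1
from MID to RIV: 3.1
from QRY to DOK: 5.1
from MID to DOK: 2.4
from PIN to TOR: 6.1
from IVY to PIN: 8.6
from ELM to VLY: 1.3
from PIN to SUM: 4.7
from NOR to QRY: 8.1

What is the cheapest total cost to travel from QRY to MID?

$21.7

Enumerating some paths:
QRY - VLY - ELM - IVY - NOR - PIN - MID: 0.9+7.3+2.2+4.5+3.2+7.8 = 25.9
QRY - DOK - NOR - PIN - MID: 5.1+5.6+3.2+7.8 = 21.7
Cheapest is QRY - DOK - NOR - PIN - MID at $21.7.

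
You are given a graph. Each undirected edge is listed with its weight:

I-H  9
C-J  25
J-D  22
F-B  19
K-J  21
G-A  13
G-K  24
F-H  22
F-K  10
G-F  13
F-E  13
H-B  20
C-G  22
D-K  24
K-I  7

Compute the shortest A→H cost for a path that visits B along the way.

Best A to B: A → G → F → B costing 45
Shortest B→H: B → H = 20
Total via B: 45 + 20 = 65.

65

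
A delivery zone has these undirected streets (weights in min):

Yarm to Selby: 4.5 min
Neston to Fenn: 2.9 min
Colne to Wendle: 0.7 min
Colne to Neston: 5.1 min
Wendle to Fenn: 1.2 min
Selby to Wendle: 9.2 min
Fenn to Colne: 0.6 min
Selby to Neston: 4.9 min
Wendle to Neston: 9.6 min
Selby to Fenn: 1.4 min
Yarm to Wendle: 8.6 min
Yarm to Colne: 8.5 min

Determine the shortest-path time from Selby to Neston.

4.3 min

Settle nodes by increasing distance from Selby:
Selby: 0
Fenn: 1.4  (via Selby)
Colne: 2  (via Fenn)
Wendle: 2.6  (via Fenn)
Neston: 4.3  (via Fenn)
Shortest route: Selby–Fenn–Neston = 4.3 min.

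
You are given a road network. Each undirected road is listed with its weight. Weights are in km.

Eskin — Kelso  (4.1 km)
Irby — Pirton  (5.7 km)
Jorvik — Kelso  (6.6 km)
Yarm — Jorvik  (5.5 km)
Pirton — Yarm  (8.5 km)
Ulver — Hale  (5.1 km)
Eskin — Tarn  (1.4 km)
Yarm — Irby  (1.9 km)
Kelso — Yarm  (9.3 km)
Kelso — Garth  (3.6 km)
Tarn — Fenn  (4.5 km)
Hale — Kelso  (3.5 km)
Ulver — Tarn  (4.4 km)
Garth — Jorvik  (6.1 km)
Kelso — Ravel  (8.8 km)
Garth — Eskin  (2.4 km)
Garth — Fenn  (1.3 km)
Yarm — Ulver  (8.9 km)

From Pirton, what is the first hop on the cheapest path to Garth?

Compare a few routes:
Pirton–Yarm–Jorvik–Garth: 8.5+5.5+6.1 = 20.1
Pirton–Irby–Yarm–Jorvik–Garth: 5.7+1.9+5.5+6.1 = 19.2
Pirton–Yarm–Kelso–Garth: 8.5+9.3+3.6 = 21.4
Pirton–Irby–Yarm–Kelso–Garth: 5.7+1.9+9.3+3.6 = 20.5
Cheapest is Pirton–Irby–Yarm–Jorvik–Garth at 19.2 km.
So from Pirton the first move is to Irby.

Irby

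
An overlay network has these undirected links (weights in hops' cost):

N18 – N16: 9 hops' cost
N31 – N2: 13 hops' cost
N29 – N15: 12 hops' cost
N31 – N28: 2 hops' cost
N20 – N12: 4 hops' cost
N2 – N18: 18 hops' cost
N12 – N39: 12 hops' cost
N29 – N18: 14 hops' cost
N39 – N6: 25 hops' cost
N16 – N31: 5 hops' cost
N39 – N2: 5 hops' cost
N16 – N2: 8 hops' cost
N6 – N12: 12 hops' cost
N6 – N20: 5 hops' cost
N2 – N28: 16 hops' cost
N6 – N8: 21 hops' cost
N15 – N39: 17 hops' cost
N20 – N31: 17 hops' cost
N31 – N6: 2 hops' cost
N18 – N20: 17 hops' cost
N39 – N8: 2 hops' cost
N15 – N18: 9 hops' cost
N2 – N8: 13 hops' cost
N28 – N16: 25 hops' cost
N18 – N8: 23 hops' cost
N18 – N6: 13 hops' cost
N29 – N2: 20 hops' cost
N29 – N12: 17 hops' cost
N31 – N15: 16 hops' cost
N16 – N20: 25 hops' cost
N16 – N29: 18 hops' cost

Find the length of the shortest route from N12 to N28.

13 hops' cost

Compare a few routes:
N12–N39–N2–N16–N31–N28: 12+5+8+5+2 = 32
N12–N20–N31–N28: 4+17+2 = 23
N12–N6–N31–N28: 12+2+2 = 16
N12–N20–N6–N31–N28: 4+5+2+2 = 13
Cheapest is N12–N20–N6–N31–N28 at 13 hops' cost.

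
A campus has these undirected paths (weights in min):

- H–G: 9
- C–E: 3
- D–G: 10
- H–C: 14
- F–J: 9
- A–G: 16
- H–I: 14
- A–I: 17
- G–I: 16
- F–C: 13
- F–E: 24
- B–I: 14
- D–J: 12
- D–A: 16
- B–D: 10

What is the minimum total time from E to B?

Candidate routes:
E - F - J - D - B: 24+9+12+10 = 55
E - C - H - I - B: 3+14+14+14 = 45
E - C - H - G - D - B: 3+14+9+10+10 = 46
E - C - F - J - D - B: 3+13+9+12+10 = 47
Cheapest is E - C - H - I - B at 45 min.

45 min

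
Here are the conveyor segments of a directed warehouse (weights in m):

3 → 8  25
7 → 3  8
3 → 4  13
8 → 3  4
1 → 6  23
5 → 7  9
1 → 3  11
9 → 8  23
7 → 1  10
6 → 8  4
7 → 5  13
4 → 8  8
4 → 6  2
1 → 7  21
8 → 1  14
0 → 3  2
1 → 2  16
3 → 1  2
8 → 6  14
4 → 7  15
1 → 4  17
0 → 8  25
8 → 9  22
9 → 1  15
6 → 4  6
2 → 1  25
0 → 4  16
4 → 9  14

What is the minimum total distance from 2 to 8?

48 m

Shortest distances from 2:
2: 0
1: 25  (via 2)
3: 36  (via 1)
4: 42  (via 1)
6: 44  (via 4)
7: 46  (via 1)
8: 48  (via 6)
Shortest route: 2 → 1 → 4 → 6 → 8 = 48 m.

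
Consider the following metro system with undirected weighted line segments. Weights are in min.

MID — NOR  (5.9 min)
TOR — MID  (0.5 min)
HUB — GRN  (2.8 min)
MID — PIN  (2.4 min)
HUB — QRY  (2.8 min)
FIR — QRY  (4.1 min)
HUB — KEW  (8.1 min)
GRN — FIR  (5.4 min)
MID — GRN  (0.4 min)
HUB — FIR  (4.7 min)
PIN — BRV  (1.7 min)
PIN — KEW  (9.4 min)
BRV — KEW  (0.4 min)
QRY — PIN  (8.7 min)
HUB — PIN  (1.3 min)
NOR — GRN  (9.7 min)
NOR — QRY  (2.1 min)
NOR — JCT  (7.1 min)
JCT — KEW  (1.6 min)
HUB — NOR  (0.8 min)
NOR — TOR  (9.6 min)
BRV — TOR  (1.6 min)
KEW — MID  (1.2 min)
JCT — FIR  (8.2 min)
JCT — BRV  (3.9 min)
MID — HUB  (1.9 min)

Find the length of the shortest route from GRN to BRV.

Settle nodes by increasing distance from GRN:
GRN: 0
MID: 0.4  (via GRN)
TOR: 0.9  (via MID)
KEW: 1.6  (via MID)
BRV: 2  (via KEW)
Shortest route: GRN → MID → KEW → BRV = 2 min.

2 min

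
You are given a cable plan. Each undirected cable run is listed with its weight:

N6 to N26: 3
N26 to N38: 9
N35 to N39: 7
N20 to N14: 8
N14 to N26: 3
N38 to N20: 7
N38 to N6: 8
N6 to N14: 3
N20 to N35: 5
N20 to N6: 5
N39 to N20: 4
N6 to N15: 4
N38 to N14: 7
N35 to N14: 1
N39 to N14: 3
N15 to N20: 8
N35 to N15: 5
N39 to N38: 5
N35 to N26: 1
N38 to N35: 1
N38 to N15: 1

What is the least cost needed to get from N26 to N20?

6

Settle nodes by increasing distance from N26:
N26: 0
N35: 1  (via N26)
N14: 2  (via N35)
N38: 2  (via N35)
N6: 3  (via N26)
N15: 3  (via N38)
N39: 5  (via N14)
N20: 6  (via N35)
Shortest route: N26–N35–N20 = 6.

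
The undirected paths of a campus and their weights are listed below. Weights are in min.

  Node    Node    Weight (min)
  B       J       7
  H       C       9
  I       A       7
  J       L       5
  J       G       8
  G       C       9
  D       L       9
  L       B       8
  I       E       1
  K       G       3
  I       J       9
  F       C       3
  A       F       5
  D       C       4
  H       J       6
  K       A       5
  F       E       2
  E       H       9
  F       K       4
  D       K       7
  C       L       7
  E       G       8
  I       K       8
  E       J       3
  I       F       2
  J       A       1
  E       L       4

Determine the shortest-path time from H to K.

12 min

Running Dijkstra from H:
H: 0
J: 6  (via H)
A: 7  (via J)
C: 9  (via H)
E: 9  (via H)
I: 10  (via E)
F: 11  (via E)
L: 11  (via J)
K: 12  (via A)
Shortest route: H–J–A–K = 12 min.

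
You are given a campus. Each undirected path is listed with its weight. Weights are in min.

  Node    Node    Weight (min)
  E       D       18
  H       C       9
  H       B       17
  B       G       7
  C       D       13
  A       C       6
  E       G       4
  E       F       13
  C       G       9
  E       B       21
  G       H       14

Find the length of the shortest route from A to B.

Compare a few routes:
A - C - H - B: 6+9+17 = 32
A - C - G - B: 6+9+7 = 22
Cheapest is A - C - G - B at 22 min.

22 min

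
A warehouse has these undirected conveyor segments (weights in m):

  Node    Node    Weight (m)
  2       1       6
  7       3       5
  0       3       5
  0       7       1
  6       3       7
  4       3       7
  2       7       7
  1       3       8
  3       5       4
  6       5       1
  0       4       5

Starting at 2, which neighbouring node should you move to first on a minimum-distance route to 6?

7

Compare a few routes:
2 - 7 - 0 - 3 - 5 - 6: 7+1+5+4+1 = 18
2 - 7 - 3 - 5 - 6: 7+5+4+1 = 17
The minimum is 17 m via 2 - 7 - 3 - 5 - 6.
So from 2 the first move is to 7.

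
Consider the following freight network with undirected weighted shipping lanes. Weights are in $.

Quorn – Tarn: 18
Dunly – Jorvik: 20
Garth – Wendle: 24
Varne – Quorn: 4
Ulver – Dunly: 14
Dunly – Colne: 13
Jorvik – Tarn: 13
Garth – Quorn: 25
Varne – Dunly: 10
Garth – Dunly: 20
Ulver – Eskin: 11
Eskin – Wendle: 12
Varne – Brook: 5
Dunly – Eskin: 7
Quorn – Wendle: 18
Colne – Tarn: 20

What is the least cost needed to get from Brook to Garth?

Shortest distances from Brook:
Brook: 0
Varne: 5  (via Brook)
Quorn: 9  (via Varne)
Dunly: 15  (via Varne)
Eskin: 22  (via Dunly)
Tarn: 27  (via Quorn)
Wendle: 27  (via Quorn)
Colne: 28  (via Dunly)
Ulver: 29  (via Dunly)
Garth: 34  (via Quorn)
Shortest route: Brook → Varne → Quorn → Garth = $34.

$34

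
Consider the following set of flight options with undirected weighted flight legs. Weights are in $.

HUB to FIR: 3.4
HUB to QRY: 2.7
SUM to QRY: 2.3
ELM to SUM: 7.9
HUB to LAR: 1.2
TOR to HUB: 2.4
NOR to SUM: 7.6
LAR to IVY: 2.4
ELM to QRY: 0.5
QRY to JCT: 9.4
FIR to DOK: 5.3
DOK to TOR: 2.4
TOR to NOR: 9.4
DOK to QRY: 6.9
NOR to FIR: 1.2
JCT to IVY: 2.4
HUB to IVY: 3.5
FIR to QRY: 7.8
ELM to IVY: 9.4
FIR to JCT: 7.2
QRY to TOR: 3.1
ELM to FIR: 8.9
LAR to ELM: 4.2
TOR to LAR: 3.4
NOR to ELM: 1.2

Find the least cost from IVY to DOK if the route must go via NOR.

$14.3

Best IVY to NOR: IVY–LAR–ELM–NOR costing 7.8
Best NOR to DOK: NOR–FIR–DOK costing 6.5
Total via NOR: 7.8 + 6.5 = $14.3.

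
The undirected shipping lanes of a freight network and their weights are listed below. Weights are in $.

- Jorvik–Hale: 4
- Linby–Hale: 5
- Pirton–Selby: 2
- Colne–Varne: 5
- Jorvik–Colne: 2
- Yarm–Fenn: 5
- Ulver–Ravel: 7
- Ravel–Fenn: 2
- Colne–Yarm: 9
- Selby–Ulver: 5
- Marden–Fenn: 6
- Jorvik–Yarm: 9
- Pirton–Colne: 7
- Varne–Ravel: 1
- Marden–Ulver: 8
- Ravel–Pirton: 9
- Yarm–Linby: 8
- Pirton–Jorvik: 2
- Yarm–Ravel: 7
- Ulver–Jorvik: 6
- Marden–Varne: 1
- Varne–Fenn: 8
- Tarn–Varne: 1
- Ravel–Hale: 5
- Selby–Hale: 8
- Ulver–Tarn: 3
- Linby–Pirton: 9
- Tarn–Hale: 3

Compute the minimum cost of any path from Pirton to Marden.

$10

Running Dijkstra from Pirton:
Pirton: 0
Selby: 2  (via Pirton)
Jorvik: 2  (via Pirton)
Colne: 4  (via Jorvik)
Hale: 6  (via Jorvik)
Ulver: 7  (via Selby)
Varne: 9  (via Colne)
Ravel: 9  (via Pirton)
Linby: 9  (via Pirton)
Tarn: 9  (via Hale)
Marden: 10  (via Varne)
Shortest route: Pirton → Jorvik → Colne → Varne → Marden = $10.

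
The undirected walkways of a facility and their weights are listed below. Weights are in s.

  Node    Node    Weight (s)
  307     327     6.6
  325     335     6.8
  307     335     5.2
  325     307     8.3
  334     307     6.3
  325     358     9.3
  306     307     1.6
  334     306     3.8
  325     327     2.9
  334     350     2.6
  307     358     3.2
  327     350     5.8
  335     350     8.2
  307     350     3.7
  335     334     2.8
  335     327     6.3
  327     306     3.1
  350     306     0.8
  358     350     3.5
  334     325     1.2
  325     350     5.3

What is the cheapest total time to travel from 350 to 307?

Running Dijkstra from 350:
350: 0
306: 0.8  (via 350)
307: 2.4  (via 306)
Shortest route: 350–306–307 = 2.4 s.

2.4 s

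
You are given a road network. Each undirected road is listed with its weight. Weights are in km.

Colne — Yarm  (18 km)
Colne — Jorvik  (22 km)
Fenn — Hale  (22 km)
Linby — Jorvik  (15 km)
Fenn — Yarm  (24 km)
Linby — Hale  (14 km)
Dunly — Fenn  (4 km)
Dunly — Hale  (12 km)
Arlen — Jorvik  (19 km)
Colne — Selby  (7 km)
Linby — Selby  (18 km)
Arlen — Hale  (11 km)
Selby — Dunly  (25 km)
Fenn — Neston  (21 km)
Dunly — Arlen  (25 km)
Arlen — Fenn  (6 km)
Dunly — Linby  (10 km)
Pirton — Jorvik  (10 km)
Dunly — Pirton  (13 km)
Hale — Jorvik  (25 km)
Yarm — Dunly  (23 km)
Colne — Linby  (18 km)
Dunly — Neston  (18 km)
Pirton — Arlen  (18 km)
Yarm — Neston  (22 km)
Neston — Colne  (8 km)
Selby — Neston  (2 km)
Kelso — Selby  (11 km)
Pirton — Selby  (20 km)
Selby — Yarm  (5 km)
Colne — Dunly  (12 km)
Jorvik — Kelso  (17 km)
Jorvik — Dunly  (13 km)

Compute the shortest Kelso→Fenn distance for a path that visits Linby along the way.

43 km

Best Kelso to Linby: Kelso → Selby → Linby costing 29
Best Linby to Fenn: Linby → Dunly → Fenn costing 14
Total via Linby: 29 + 14 = 43 km.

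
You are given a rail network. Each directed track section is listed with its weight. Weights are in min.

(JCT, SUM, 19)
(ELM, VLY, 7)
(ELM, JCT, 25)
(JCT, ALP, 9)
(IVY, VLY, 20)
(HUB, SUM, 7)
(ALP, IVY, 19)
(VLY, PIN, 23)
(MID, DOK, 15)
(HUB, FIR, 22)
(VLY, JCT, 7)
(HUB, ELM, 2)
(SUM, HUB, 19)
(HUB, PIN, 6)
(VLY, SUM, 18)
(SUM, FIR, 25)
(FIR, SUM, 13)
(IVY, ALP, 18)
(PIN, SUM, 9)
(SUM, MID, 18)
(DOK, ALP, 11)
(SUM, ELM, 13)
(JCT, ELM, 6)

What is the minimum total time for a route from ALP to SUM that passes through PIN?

Shortest ALP→PIN: ALP–IVY–VLY–PIN = 62
Best PIN to SUM: PIN–SUM costing 9
Total via PIN: 62 + 9 = 71 min.

71 min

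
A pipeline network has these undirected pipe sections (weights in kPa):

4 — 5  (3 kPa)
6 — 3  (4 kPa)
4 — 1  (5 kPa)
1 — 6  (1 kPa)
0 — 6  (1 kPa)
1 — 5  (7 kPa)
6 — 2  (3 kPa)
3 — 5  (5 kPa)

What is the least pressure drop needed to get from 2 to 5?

Compare a few routes:
2 → 6 → 1 → 4 → 5: 3+1+5+3 = 12
2 → 6 → 3 → 5: 3+4+5 = 12
2 → 6 → 1 → 5: 3+1+7 = 11
Cheapest is 2 → 6 → 1 → 5 at 11 kPa.

11 kPa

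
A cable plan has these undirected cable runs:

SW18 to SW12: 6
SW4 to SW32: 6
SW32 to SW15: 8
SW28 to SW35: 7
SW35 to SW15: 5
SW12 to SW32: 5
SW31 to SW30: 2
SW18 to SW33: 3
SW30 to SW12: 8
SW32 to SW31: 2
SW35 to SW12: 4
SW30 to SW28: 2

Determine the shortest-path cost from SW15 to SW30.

12

Enumerating some paths:
SW15–SW32–SW31–SW30: 8+2+2 = 12
SW15–SW35–SW28–SW30: 5+7+2 = 14
SW15–SW35–SW12–SW30: 5+4+8 = 17
SW15–SW35–SW12–SW32–SW31–SW30: 5+4+5+2+2 = 18
Cheapest is SW15–SW32–SW31–SW30 at 12.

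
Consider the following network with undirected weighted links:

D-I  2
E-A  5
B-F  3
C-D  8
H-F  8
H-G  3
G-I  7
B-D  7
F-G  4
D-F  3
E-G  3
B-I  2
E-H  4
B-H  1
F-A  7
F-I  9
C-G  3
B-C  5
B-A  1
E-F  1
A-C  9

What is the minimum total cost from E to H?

4

Candidate routes:
E - F - B - H: 1+3+1 = 5
E - A - B - H: 5+1+1 = 7
E - G - H: 3+3 = 6
E - H: 4 = 4
The minimum is 4 via E - H.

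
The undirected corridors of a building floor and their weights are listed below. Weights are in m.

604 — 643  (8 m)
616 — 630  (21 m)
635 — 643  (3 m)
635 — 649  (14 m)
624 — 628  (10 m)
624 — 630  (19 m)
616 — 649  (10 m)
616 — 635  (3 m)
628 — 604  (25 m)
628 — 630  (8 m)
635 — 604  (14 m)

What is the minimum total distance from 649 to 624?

Running Dijkstra from 649:
649: 0
616: 10  (via 649)
635: 13  (via 616)
643: 16  (via 635)
604: 24  (via 643)
630: 31  (via 616)
628: 39  (via 630)
624: 49  (via 628)
Shortest route: 649–616–630–628–624 = 49 m.

49 m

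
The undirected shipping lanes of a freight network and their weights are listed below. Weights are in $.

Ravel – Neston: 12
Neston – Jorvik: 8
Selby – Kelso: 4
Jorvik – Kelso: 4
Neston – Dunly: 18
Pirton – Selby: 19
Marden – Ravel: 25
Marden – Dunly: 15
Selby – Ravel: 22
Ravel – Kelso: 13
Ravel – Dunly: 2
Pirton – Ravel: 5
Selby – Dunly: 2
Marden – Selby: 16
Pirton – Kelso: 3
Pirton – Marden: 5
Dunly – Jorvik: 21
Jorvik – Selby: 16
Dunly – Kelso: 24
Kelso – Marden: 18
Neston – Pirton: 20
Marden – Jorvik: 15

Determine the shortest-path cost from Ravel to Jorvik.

$12

Compare a few routes:
Ravel - Kelso - Jorvik: 13+4 = 17
Ravel - Dunly - Selby - Kelso - Jorvik: 2+2+4+4 = 12
Cheapest is Ravel - Dunly - Selby - Kelso - Jorvik at $12.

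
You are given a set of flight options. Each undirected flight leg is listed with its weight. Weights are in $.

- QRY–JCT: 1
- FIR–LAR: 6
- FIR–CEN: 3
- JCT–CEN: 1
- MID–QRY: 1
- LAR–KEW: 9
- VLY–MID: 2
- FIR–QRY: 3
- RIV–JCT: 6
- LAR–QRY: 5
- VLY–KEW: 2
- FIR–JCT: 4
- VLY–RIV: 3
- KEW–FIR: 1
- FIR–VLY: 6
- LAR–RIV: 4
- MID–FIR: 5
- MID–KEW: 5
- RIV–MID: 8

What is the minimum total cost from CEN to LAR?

$7

Enumerating some paths:
CEN–JCT–QRY–FIR–LAR: 1+1+3+6 = 11
CEN–JCT–QRY–LAR: 1+1+5 = 7
CEN–FIR–LAR: 3+6 = 9
CEN–JCT–FIR–LAR: 1+4+6 = 11
The minimum is $7 via CEN–JCT–QRY–LAR.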